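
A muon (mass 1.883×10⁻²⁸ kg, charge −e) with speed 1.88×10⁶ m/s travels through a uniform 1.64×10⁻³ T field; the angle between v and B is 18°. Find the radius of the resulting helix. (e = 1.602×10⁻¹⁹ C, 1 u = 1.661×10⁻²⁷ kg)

v⊥ = v sinθ = 1.88×10⁶·sin18° ≈ 5.810×10⁵ m/s.
r = m v⊥/(|q|B) = (1.883×10⁻²⁸)(5.810×10⁵)/((1.602×10⁻¹⁹)(1.64×10⁻³)) ≈ 0.416 m.

r ≈ 0.416 m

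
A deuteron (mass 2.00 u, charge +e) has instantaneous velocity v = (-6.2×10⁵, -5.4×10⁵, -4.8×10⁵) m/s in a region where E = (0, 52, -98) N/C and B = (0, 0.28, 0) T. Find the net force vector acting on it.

v×B = (1.34×10⁵, 0, -1.74×10⁵) N/C.
E + v×B = (1.34×10⁵, 52.0, -1.74×10⁵) N/C.
F = q(E + v×B) = (1.602×10⁻¹⁹ C)·(1.34×10⁵, 52.0, -1.74×10⁵) = (2.15×10⁻¹⁴, 8.33×10⁻¹⁸, -2.78×10⁻¹⁴) N.

F ≈ (2.15×10⁻¹⁴, 8.33×10⁻¹⁸, -2.78×10⁻¹⁴) N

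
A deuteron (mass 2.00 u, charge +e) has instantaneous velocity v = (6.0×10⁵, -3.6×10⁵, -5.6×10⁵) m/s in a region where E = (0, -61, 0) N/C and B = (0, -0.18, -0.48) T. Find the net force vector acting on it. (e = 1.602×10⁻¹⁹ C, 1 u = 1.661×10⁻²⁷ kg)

v×B = (7.20×10⁴, 2.88×10⁵, -1.08×10⁵) N/C.
E + v×B = (7.20×10⁴, 2.88×10⁵, -1.08×10⁵) N/C.
F = q(E + v×B) = (1.602×10⁻¹⁹ C)·(7.20×10⁴, 2.88×10⁵, -1.08×10⁵) = (1.15×10⁻¹⁴, 4.61×10⁻¹⁴, -1.73×10⁻¹⁴) N.

F ≈ (1.15×10⁻¹⁴, 4.61×10⁻¹⁴, -1.73×10⁻¹⁴) N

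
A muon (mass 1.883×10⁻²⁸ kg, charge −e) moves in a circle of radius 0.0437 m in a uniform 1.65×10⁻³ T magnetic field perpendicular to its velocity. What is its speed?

From |q|vB = mv²/r, v = |q|Br/m.
v = (1.602×10⁻¹⁹)(1.65×10⁻³)(0.0437)/1.883×10⁻²⁸ ≈ 6.13×10⁴ m/s.

v ≈ 6.13×10⁴ m/s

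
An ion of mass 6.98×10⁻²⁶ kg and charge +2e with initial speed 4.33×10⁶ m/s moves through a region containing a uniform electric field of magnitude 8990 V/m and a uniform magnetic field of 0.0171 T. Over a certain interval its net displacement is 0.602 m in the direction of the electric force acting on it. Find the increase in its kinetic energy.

ΔKE ≈ 1.73×10⁻¹⁵ J

The magnetic force is always ⟂ v and does no work; only the electric force changes KE.
ΔKE = F_E · d = |q|E d = (3.204×10⁻¹⁹)(8990)(0.602) ≈ 1.73×10⁻¹⁵ J.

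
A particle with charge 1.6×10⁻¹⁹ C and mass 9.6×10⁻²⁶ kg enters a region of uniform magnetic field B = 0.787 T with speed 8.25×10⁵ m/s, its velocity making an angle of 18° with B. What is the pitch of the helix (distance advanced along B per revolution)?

v∥ = v cosθ = 8.25×10⁵·cos18° ≈ 7.846×10⁵ m/s.
T = 2πm/(|q|B) = 2π(9.6×10⁻²⁶)/((1.6×10⁻¹⁹)(0.787)) ≈ 4.790×10⁻⁶ s.
pitch = v∥ T = (7.846×10⁵)(4.790×10⁻⁶) ≈ 3.76 m.

p ≈ 3.76 m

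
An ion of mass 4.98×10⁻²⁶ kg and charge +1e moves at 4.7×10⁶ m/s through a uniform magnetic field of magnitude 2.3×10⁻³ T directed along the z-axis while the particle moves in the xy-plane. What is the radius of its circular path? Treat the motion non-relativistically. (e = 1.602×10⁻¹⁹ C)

r ≈ 640 m

The magnetic force provides the centripetal force: |q|vB = mv²/r.
r = mv/(|q|B) = (4.98×10⁻²⁶)(4.7×10⁶)/((1.602×10⁻¹⁹)(2.3×10⁻³)) ≈ 640 m.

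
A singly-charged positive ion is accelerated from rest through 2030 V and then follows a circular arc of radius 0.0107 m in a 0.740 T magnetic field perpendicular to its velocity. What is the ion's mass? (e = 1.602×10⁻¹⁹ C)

Combine |q|V = ½mv² and r = mv/(|q|B): eliminate v to get m = qB²r²/(2V).
m = (1.602×10⁻¹⁹)(0.740)²(0.0107)²/(2·2030) ≈ 2.47×10⁻²⁷ kg.

m ≈ 2.47×10⁻²⁷ kg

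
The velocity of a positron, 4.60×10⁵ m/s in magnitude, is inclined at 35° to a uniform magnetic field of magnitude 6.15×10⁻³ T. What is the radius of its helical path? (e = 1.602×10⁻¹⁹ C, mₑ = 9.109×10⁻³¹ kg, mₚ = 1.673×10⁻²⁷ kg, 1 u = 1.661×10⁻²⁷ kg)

v⊥ = v sinθ = 4.60×10⁵·sin35° ≈ 2.638×10⁵ m/s.
r = m v⊥/(|q|B) = (9.109×10⁻³¹)(2.638×10⁵)/((1.602×10⁻¹⁹)(6.15×10⁻³)) ≈ 2.44×10⁻⁴ m.

r ≈ 2.44×10⁻⁴ m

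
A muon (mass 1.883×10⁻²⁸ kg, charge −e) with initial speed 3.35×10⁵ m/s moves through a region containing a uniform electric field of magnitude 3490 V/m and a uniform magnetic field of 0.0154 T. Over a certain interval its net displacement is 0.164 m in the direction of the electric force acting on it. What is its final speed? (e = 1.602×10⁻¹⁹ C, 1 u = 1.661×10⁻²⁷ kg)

B does no work; ΔKE = |q|E d.
½mv_f² = ½mv₀² + |q|Ed = ½(1.883×10⁻²⁸)(3.35×10⁵)² + (1.602×10⁻¹⁹)(3490)(0.164) ≈ 1.057×10⁻¹⁷ J + 9.169×10⁻¹⁷ J ≈ 1.023×10⁻¹⁶ J.
v_f = √(2·1.023×10⁻¹⁶/1.883×10⁻²⁸) ≈ 1.04×10⁶ m/s.

v_f ≈ 1.04×10⁶ m/s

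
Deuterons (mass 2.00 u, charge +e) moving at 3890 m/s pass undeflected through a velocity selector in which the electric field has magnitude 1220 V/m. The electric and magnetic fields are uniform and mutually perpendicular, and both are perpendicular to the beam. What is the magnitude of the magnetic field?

Balance of forces in the selector: qE = qvB ⇒ B = E/v.
B = 1220/3890 = 0.314 T.

B = 0.314 T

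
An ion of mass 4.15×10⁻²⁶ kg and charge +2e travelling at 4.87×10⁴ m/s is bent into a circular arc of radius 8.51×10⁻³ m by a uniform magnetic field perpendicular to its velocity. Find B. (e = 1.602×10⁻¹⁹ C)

B ≈ 0.741 T

From |q|vB = mv²/r, B = mv/(|q|r).
B = (4.15×10⁻²⁶)(4.87×10⁴)/((3.204×10⁻¹⁹)(8.51×10⁻³)) ≈ 0.741 T.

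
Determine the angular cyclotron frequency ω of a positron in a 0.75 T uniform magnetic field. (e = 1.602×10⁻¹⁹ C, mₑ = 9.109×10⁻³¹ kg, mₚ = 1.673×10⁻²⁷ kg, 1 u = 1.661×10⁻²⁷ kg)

ω ≈ 1.3×10¹¹ rad/s

ω = |q|B/m.
ω = (1.602×10⁻¹⁹)(0.75)/9.109×10⁻³¹ ≈ 1.3×10¹¹ rad/s.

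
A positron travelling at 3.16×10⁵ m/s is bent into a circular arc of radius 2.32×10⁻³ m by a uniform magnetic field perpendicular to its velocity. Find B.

B ≈ 7.74×10⁻⁴ T

From |q|vB = mv²/r, B = mv/(|q|r).
B = (9.109×10⁻³¹)(3.16×10⁵)/((1.602×10⁻¹⁹)(2.32×10⁻³)) ≈ 7.74×10⁻⁴ T.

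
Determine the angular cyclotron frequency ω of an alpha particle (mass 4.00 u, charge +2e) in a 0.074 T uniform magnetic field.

ω ≈ 3.6×10⁶ rad/s

ω = |q|B/m.
ω = (3.204×10⁻¹⁹)(0.074)/6.644×10⁻²⁷ ≈ 3.6×10⁶ rad/s.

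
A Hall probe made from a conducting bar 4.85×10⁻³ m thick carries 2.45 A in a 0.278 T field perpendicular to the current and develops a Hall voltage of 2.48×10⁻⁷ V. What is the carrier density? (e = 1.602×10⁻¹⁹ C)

From V_H = IB/(n e t), n = IB/(V_H e t).
n = (2.45)(0.278)/((2.48×10⁻⁷)(1.602×10⁻¹⁹)(4.85×10⁻³)) ≈ 3.53×10²⁷ m⁻³.

n ≈ 3.53×10²⁷ m⁻³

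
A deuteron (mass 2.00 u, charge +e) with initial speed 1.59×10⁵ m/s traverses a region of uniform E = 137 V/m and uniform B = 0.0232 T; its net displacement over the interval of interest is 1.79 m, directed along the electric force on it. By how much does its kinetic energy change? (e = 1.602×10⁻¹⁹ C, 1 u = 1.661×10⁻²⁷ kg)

The magnetic force is always ⟂ v and does no work; only the electric force changes KE.
ΔKE = F_E · d = |q|E d = (1.602×10⁻¹⁹)(137)(1.79) ≈ 3.93×10⁻¹⁷ J.

ΔKE ≈ 3.93×10⁻¹⁷ J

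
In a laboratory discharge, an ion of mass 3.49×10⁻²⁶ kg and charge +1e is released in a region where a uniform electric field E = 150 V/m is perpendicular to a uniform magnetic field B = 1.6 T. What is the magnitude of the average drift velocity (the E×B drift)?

v_d ≈ 94 m/s

The E×B drift speed is v_d = E/B.
v_d = 150/1.6 = 94 m/s.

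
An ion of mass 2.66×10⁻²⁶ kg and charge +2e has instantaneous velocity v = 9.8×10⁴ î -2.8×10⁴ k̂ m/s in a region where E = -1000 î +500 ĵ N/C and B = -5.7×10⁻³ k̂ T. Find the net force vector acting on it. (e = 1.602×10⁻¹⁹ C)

v×B = (0, 559, 0) N/C.
E + v×B = (-1000, 1060, 0) N/C.
F = q(E + v×B) = (3.204×10⁻¹⁹ C)·(-1000, 1060, 0) = (-3.20×10⁻¹⁶, 3.39×10⁻¹⁶, 0) N.

F ≈ (-3.20×10⁻¹⁶, 3.39×10⁻¹⁶, 0) N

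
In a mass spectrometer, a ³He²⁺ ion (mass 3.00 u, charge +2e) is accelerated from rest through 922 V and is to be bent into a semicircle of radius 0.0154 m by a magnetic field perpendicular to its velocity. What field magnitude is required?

v = √(2|q|V/m) = √(2·3.204×10⁻¹⁹·922/4.983×10⁻²⁷) ≈ 3.443×10⁵ m/s.
B = mv/(|q|r) = (4.983×10⁻²⁷)(3.443×10⁵)/((3.204×10⁻¹⁹)(0.0154)) ≈ 0.348 T.

B ≈ 0.348 T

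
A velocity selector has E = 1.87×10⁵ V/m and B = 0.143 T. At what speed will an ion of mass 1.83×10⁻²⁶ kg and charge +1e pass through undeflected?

v = 1.31×10⁶ m/s

Zero net Lorentz force requires |qE| = |q v×B|, i.e. E = vB.
v = E/B = 1.87×10⁵/0.143 = 1.31×10⁶ m/s.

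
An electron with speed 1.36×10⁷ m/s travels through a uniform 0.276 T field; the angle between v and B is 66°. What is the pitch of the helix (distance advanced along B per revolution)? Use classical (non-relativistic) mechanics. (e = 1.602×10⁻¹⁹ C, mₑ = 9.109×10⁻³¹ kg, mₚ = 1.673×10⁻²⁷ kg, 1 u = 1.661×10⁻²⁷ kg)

p ≈ 7.16×10⁻⁴ m

v∥ = v cosθ = 1.36×10⁷·cos66° ≈ 5.532×10⁶ m/s.
T = 2πm/(|q|B) = 2π(9.109×10⁻³¹)/((1.602×10⁻¹⁹)(0.276)) ≈ 1.294×10⁻¹⁰ s.
pitch = v∥ T = (5.532×10⁶)(1.294×10⁻¹⁰) ≈ 7.16×10⁻⁴ m.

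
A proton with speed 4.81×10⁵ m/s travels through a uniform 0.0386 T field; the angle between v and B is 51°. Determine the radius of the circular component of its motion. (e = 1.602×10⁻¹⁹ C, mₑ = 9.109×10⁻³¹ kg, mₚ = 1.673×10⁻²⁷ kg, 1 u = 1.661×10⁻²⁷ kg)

v⊥ = v sinθ = 4.81×10⁵·sin51° ≈ 3.738×10⁵ m/s.
r = m v⊥/(|q|B) = (1.673×10⁻²⁷)(3.738×10⁵)/((1.602×10⁻¹⁹)(0.0386)) ≈ 0.101 m.

r ≈ 0.101 m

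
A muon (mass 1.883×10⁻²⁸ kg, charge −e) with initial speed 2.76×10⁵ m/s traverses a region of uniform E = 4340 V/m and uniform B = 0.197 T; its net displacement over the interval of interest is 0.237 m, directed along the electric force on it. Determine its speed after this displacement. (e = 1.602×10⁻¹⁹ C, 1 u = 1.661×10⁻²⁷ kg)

v_f ≈ 1.35×10⁶ m/s

B does no work; ΔKE = |q|E d.
½mv_f² = ½mv₀² + |q|Ed = ½(1.883×10⁻²⁸)(2.76×10⁵)² + (1.602×10⁻¹⁹)(4340)(0.237) ≈ 7.172×10⁻¹⁸ J + 1.648×10⁻¹⁶ J ≈ 1.720×10⁻¹⁶ J.
v_f = √(2·1.720×10⁻¹⁶/1.883×10⁻²⁸) ≈ 1.35×10⁶ m/s.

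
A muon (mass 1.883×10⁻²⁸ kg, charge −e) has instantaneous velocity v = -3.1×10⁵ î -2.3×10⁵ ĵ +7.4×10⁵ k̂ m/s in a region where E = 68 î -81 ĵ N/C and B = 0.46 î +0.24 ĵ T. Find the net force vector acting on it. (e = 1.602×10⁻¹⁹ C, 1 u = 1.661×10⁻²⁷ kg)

v×B = (-1.78×10⁵, 3.40×10⁵, 3.14×10⁴) N/C.
E + v×B = (-1.78×10⁵, 3.40×10⁵, 3.14×10⁴) N/C.
F = q(E + v×B) = (−1.602×10⁻¹⁹ C)·(-1.78×10⁵, 3.40×10⁵, 3.14×10⁴) = (2.84×10⁻¹⁴, -5.45×10⁻¹⁴, -5.03×10⁻¹⁵) N.

F ≈ (2.84×10⁻¹⁴, -5.45×10⁻¹⁴, -5.03×10⁻¹⁵) N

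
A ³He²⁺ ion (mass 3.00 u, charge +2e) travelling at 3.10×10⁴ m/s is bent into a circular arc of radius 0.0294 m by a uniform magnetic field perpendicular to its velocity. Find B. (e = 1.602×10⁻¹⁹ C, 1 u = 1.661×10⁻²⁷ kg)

B ≈ 0.0164 T

From |q|vB = mv²/r, B = mv/(|q|r).
B = (4.983×10⁻²⁷)(3.10×10⁴)/((3.204×10⁻¹⁹)(0.0294)) ≈ 0.0164 T.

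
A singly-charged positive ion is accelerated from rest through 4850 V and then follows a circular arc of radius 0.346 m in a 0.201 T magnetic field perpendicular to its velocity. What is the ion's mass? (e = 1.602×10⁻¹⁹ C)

Combine |q|V = ½mv² and r = mv/(|q|B): eliminate v to get m = qB²r²/(2V).
m = (1.602×10⁻¹⁹)(0.201)²(0.346)²/(2·4850) ≈ 7.99×10⁻²⁶ kg.

m ≈ 7.99×10⁻²⁶ kg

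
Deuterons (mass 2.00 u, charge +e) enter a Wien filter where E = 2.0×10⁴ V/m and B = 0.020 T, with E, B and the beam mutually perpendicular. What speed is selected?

v = 1.0×10⁶ m/s

For undeflected motion the electric and magnetic forces balance: qE = qvB.
v = E/B = 2.0×10⁴/0.020 = 1.0×10⁶ m/s.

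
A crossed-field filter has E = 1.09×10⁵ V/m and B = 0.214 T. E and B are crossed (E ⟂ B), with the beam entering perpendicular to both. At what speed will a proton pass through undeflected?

v = 5.09×10⁵ m/s

Zero net Lorentz force requires |qE| = |q v×B|, i.e. E = vB.
v = E/B = 1.09×10⁵/0.214 = 5.09×10⁵ m/s.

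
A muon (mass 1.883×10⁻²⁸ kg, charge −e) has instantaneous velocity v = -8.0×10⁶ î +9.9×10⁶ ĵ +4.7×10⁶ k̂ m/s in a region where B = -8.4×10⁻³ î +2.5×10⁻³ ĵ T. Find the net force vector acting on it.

v×B = (-1.18×10⁴, -3.95×10⁴, 6.32×10⁴) N/C.
F = q v×B = (−1.602×10⁻¹⁹ C)·(-1.18×10⁴, -3.95×10⁴, 6.32×10⁴) = (1.88×10⁻¹⁵, 6.32×10⁻¹⁵, -1.01×10⁻¹⁴) N.

F ≈ (1.88×10⁻¹⁵, 6.32×10⁻¹⁵, -1.01×10⁻¹⁴) N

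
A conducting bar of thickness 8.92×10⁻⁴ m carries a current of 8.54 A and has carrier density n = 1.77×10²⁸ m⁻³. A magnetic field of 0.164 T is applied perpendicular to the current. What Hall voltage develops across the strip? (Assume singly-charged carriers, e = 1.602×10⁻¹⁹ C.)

V_H = IB/(n e t).
V_H = (8.54)(0.164)/((1.77×10²⁸)(1.602×10⁻¹⁹)(8.92×10⁻⁴)) ≈ 5.54×10⁻⁷ V.

V_H ≈ 5.54×10⁻⁷ V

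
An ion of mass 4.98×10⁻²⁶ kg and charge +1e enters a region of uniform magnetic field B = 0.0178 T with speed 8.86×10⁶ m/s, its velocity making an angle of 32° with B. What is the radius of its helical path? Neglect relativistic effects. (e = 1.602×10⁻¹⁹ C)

v⊥ = v sinθ = 8.86×10⁶·sin32° ≈ 4.695×10⁶ m/s.
r = m v⊥/(|q|B) = (4.98×10⁻²⁶)(4.695×10⁶)/((1.602×10⁻¹⁹)(0.0178)) ≈ 82.0 m.

r ≈ 82.0 m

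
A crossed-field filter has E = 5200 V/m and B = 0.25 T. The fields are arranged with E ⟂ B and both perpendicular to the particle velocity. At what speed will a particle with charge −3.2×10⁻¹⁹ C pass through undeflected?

Zero net Lorentz force requires |qE| = |q v×B|, i.e. E = vB.
v = E/B = 5200/0.25 = 2.1×10⁴ m/s.
The result is independent of the particle's charge and mass.

v = 2.1×10⁴ m/s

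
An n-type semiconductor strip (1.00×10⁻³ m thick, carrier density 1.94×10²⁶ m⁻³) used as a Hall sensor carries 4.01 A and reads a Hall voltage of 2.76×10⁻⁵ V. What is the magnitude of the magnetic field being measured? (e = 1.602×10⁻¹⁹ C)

B ≈ 0.214 T

From V_H = IB/(n e t), B = V_H n e t / I.
B = (2.76×10⁻⁵)(1.94×10²⁶)(1.602×10⁻¹⁹)(1.00×10⁻³)/4.01 ≈ 0.214 T.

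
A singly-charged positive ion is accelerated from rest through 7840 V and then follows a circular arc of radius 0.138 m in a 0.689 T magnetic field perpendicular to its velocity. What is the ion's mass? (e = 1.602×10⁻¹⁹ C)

m ≈ 9.24×10⁻²⁶ kg

Combine |q|V = ½mv² and r = mv/(|q|B): eliminate v to get m = qB²r²/(2V).
m = (1.602×10⁻¹⁹)(0.689)²(0.138)²/(2·7840) ≈ 9.24×10⁻²⁶ kg.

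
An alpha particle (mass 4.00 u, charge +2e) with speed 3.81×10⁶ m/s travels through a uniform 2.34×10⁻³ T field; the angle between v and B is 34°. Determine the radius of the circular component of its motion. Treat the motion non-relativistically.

v⊥ = v sinθ = 3.81×10⁶·sin34° ≈ 2.131×10⁶ m/s.
r = m v⊥/(|q|B) = (6.644×10⁻²⁷)(2.131×10⁶)/((3.204×10⁻¹⁹)(2.34×10⁻³)) ≈ 18.9 m.

r ≈ 18.9 m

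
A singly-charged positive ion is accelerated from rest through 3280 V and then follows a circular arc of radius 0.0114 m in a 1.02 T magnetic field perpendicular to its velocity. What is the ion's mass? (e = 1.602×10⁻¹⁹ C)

m ≈ 3.30×10⁻²⁷ kg

Combine |q|V = ½mv² and r = mv/(|q|B): eliminate v to get m = qB²r²/(2V).
m = (1.602×10⁻¹⁹)(1.02)²(0.0114)²/(2·3280) ≈ 3.30×10⁻²⁷ kg.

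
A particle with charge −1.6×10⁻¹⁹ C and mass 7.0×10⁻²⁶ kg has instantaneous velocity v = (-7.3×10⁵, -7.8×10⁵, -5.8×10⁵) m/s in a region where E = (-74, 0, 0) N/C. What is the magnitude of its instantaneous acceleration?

Only an electric field acts, so F = qE = (−1.6×10⁻¹⁹ C)·(-74.0, 0, 0) = (1.18×10⁻¹⁷, 0, 0) N.
|a| = |F|/m = 1.184×10⁻¹⁷/7.0×10⁻²⁶ ≈ 1.69×10⁸ m/s².

|a| ≈ 1.69×10⁸ m/s²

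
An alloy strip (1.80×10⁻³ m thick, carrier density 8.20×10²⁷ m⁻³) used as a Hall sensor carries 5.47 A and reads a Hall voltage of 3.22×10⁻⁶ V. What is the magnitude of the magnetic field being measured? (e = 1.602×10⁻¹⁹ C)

B ≈ 1.39 T

From V_H = IB/(n e t), B = V_H n e t / I.
B = (3.22×10⁻⁶)(8.20×10²⁷)(1.602×10⁻¹⁹)(1.80×10⁻³)/5.47 ≈ 1.39 T.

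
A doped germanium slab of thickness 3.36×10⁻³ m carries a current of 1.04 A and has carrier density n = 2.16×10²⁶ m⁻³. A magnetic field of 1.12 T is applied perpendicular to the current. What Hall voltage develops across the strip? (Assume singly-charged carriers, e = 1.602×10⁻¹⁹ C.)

V_H ≈ 1.00×10⁻⁵ V

V_H = IB/(n e t).
V_H = (1.04)(1.12)/((2.16×10²⁶)(1.602×10⁻¹⁹)(3.36×10⁻³)) ≈ 1.00×10⁻⁵ V.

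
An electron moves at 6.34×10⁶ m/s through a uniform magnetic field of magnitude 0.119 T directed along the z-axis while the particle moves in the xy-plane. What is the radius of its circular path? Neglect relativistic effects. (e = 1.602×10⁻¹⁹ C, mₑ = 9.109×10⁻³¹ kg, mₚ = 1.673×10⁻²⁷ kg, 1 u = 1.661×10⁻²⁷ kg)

The magnetic force provides the centripetal force: |q|vB = mv²/r.
r = mv/(|q|B) = (9.109×10⁻³¹)(6.34×10⁶)/((1.602×10⁻¹⁹)(0.119)) ≈ 3.03×10⁻⁴ m.

r ≈ 3.03×10⁻⁴ m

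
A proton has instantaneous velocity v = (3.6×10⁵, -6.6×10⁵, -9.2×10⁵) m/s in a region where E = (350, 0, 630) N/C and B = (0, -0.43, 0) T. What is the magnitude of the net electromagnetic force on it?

|F| ≈ 6.80×10⁻¹⁴ N

v×B = (-3.96×10⁵, 0, -1.55×10⁵) N/C.
E + v×B = (-3.95×10⁵, 0, -1.54×10⁵) N/C.
F = q(E + v×B) = (1.602×10⁻¹⁹ C)·(-3.95×10⁵, 0, -1.54×10⁵) = (-6.33×10⁻¹⁴, 0, -2.47×10⁻¹⁴) N.
|F| = 6.80×10⁻¹⁴ N.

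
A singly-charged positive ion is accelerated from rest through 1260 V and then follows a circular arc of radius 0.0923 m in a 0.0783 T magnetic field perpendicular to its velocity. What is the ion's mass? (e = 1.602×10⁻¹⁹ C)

Combine |q|V = ½mv² and r = mv/(|q|B): eliminate v to get m = qB²r²/(2V).
m = (1.602×10⁻¹⁹)(0.0783)²(0.0923)²/(2·1260) ≈ 3.32×10⁻²⁷ kg.

m ≈ 3.32×10⁻²⁷ kg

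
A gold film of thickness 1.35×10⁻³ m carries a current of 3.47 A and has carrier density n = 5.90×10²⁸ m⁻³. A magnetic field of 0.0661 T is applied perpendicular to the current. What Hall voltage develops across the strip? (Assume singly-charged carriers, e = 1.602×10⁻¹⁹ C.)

V_H ≈ 1.80×10⁻⁸ V

V_H = IB/(n e t).
V_H = (3.47)(0.0661)/((5.90×10²⁸)(1.602×10⁻¹⁹)(1.35×10⁻³)) ≈ 1.80×10⁻⁸ V.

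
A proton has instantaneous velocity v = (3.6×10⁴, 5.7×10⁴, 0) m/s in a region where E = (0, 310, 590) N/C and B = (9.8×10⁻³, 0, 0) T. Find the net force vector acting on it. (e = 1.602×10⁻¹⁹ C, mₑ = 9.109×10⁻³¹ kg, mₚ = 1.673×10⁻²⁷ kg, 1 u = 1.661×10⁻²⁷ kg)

F ≈ (0, 4.97×10⁻¹⁷, 5.03×10⁻¹⁸) N

v×B = (0, 0, -559) N/C.
E + v×B = (0, 310, 31.4) N/C.
F = q(E + v×B) = (1.602×10⁻¹⁹ C)·(0, 310, 31.4) = (0, 4.97×10⁻¹⁷, 5.03×10⁻¹⁸) N.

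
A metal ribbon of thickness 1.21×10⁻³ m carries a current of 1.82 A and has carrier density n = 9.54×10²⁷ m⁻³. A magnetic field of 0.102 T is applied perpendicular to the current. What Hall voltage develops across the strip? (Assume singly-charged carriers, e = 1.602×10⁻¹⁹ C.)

V_H = IB/(n e t).
V_H = (1.82)(0.102)/((9.54×10²⁷)(1.602×10⁻¹⁹)(1.21×10⁻³)) ≈ 1.00×10⁻⁷ V.

V_H ≈ 1.00×10⁻⁷ V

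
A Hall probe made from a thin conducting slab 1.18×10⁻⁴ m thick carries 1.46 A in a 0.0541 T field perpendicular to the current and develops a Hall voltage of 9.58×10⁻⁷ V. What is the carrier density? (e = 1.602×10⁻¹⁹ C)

n ≈ 4.36×10²⁷ m⁻³

From V_H = IB/(n e t), n = IB/(V_H e t).
n = (1.46)(0.0541)/((9.58×10⁻⁷)(1.602×10⁻¹⁹)(1.18×10⁻⁴)) ≈ 4.36×10²⁷ m⁻³.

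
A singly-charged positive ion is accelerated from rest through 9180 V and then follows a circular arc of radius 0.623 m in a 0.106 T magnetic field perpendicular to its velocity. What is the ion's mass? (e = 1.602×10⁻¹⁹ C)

Combine |q|V = ½mv² and r = mv/(|q|B): eliminate v to get m = qB²r²/(2V).
m = (1.602×10⁻¹⁹)(0.106)²(0.623)²/(2·9180) ≈ 3.81×10⁻²⁶ kg.

m ≈ 3.81×10⁻²⁶ kg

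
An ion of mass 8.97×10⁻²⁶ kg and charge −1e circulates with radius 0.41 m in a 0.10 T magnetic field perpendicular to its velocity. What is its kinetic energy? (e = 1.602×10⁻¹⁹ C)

KE ≈ 2.4×10⁻¹⁶ J

v = |q|Br/m, then KE = ½mv² = (qBr)²/(2m).
v = (1.602×10⁻¹⁹)(0.10)(0.41)/8.97×10⁻²⁶ ≈ 7.322×10⁴ m/s.
KE = ½(8.97×10⁻²⁶)(7.322×10⁴)² ≈ 2.4×10⁻¹⁶ J.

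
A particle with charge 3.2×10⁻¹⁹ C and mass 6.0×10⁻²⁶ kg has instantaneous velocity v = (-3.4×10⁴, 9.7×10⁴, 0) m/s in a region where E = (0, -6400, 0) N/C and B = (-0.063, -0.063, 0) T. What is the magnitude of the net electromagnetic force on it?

|F| ≈ 3.34×10⁻¹⁵ N

v×B = (0, 0, 8250) N/C.
E + v×B = (0, -6400, 8250) N/C.
F = q(E + v×B) = (3.2×10⁻¹⁹ C)·(0, -6400, 8250) = (0, -2.05×10⁻¹⁵, 2.64×10⁻¹⁵) N.
|F| = 3.34×10⁻¹⁵ N.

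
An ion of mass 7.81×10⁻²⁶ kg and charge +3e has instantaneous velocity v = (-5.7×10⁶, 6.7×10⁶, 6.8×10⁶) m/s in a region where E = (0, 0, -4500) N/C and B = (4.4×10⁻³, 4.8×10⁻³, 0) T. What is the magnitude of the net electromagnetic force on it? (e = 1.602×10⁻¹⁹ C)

v×B = (-3.26×10⁴, 2.99×10⁴, -5.68×10⁴) N/C.
E + v×B = (-3.26×10⁴, 2.99×10⁴, -6.13×10⁴) N/C.
F = q(E + v×B) = (4.806×10⁻¹⁹ C)·(-3.26×10⁴, 2.99×10⁴, -6.13×10⁴) = (-1.57×10⁻¹⁴, 1.44×10⁻¹⁴, -2.95×10⁻¹⁴) N.
|F| = 3.64×10⁻¹⁴ N.

|F| ≈ 3.64×10⁻¹⁴ N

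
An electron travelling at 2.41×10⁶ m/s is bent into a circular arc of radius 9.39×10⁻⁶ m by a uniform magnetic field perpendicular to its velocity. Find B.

From |q|vB = mv²/r, B = mv/(|q|r).
B = (9.109×10⁻³¹)(2.41×10⁶)/((1.602×10⁻¹⁹)(9.39×10⁻⁶)) ≈ 1.46 T.

B ≈ 1.46 T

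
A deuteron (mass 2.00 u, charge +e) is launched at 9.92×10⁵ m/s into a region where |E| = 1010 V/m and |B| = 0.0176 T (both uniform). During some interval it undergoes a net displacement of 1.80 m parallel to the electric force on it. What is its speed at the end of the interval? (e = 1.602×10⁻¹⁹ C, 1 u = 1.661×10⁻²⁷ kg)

B does no work; ΔKE = |q|E d.
½mv_f² = ½mv₀² + |q|Ed = ½(3.322×10⁻²⁷)(9.92×10⁵)² + (1.602×10⁻¹⁹)(1010)(1.80) ≈ 1.635×10⁻¹⁵ J + 2.912×10⁻¹⁶ J ≈ 1.926×10⁻¹⁵ J.
v_f = √(2·1.926×10⁻¹⁵/3.322×10⁻²⁷) ≈ 1.08×10⁶ m/s.

v_f ≈ 1.08×10⁶ m/s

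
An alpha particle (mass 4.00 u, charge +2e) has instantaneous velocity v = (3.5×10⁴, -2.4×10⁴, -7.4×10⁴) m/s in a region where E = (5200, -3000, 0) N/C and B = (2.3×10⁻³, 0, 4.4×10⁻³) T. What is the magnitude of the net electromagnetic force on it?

|F| ≈ 1.95×10⁻¹⁵ N

v×B = (-106, -324, 55.2) N/C.
E + v×B = (5090, -3320, 55.2) N/C.
F = q(E + v×B) = (3.204×10⁻¹⁹ C)·(5090, -3320, 55.2) = (1.63×10⁻¹⁵, -1.07×10⁻¹⁵, 1.77×10⁻¹⁷) N.
|F| = 1.95×10⁻¹⁵ N.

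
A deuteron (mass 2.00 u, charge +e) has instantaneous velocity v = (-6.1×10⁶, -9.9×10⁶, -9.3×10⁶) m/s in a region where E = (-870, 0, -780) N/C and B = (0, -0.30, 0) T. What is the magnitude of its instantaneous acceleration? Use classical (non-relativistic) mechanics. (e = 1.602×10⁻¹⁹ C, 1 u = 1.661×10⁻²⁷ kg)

|a| ≈ 1.61×10¹⁴ m/s²

v×B = (-2.79×10⁶, 0, 1.83×10⁶) N/C.
E + v×B = (-2.79×10⁶, 0, 1.83×10⁶) N/C.
F = q(E + v×B) = (1.602×10⁻¹⁹ C)·(-2.79×10⁶, 0, 1.83×10⁶) = (-4.47×10⁻¹³, 0, 2.93×10⁻¹³) N.
|a| = |F|/m = 5.346×10⁻¹³/3.322×10⁻²⁷ ≈ 1.61×10¹⁴ m/s².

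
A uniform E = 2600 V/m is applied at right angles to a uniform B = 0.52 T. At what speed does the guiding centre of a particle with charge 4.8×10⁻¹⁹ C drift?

v_d ≈ 5000 m/s

The steady drift has the magnetic force balancing the electric force, so v_d = E/B.
v_d = 2600/0.52 = 5000 m/s.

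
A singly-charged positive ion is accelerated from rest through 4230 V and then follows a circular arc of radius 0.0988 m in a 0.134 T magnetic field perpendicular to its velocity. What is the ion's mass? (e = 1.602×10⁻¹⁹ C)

Combine |q|V = ½mv² and r = mv/(|q|B): eliminate v to get m = qB²r²/(2V).
m = (1.602×10⁻¹⁹)(0.134)²(0.0988)²/(2·4230) ≈ 3.32×10⁻²⁷ kg.

m ≈ 3.32×10⁻²⁷ kg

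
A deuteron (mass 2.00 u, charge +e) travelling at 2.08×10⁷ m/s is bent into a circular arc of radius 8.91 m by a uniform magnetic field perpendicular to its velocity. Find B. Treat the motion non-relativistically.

B ≈ 0.0484 T

From |q|vB = mv²/r, B = mv/(|q|r).
B = (3.322×10⁻²⁷)(2.08×10⁷)/((1.602×10⁻¹⁹)(8.91)) ≈ 0.0484 T.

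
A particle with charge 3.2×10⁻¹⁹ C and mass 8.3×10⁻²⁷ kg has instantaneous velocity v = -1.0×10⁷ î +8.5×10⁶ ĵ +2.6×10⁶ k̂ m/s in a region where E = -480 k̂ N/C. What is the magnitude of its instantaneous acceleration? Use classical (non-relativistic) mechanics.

|a| ≈ 1.85×10¹⁰ m/s²

Only an electric field acts, so F = qE = (3.2×10⁻¹⁹ C)·(0, 0, -480) = (0, 0, -1.54×10⁻¹⁶) N.
|a| = |F|/m = 1.536×10⁻¹⁶/8.3×10⁻²⁷ ≈ 1.85×10¹⁰ m/s².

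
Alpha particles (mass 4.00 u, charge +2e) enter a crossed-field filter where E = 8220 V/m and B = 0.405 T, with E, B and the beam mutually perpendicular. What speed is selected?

v = 2.03×10⁴ m/s

For undeflected motion the electric and magnetic forces balance: qE = qvB.
v = E/B = 8220/0.405 = 2.03×10⁴ m/s.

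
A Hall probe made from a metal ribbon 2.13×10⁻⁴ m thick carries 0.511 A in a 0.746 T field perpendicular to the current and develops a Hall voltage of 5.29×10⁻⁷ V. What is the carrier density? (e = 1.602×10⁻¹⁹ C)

From V_H = IB/(n e t), n = IB/(V_H e t).
n = (0.511)(0.746)/((5.29×10⁻⁷)(1.602×10⁻¹⁹)(2.13×10⁻⁴)) ≈ 2.11×10²⁸ m⁻³.

n ≈ 2.11×10²⁸ m⁻³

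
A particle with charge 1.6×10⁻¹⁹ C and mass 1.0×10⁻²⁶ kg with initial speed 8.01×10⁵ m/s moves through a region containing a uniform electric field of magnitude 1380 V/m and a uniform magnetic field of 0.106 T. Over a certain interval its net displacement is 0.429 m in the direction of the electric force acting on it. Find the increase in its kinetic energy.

ΔKE ≈ 9.47×10⁻¹⁷ J

The magnetic force is always ⟂ v and does no work; only the electric force changes KE.
ΔKE = F_E · d = |q|E d = (1.6×10⁻¹⁹)(1380)(0.429) ≈ 9.47×10⁻¹⁷ J.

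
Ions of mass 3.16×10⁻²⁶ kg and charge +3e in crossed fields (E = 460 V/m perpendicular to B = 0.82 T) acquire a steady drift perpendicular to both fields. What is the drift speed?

The E×B drift speed is v_d = E/B.
v_d = 460/0.82 = 560 m/s.

v_d ≈ 560 m/s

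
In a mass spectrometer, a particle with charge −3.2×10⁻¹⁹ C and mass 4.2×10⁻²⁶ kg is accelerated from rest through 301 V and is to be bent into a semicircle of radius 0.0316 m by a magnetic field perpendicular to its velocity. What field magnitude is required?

B ≈ 0.281 T

v = √(2|q|V/m) = √(2·3.2×10⁻¹⁹·301/4.2×10⁻²⁶) ≈ 6.772×10⁴ m/s.
B = mv/(|q|r) = (4.2×10⁻²⁶)(6.772×10⁴)/((3.2×10⁻¹⁹)(0.0316)) ≈ 0.281 T.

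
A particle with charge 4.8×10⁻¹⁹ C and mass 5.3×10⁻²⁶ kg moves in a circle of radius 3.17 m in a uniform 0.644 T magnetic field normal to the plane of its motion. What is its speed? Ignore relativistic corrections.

From |q|vB = mv²/r, v = |q|Br/m.
v = (4.8×10⁻¹⁹)(0.644)(3.17)/5.3×10⁻²⁶ ≈ 1.85×10⁷ m/s.

v ≈ 1.85×10⁷ m/s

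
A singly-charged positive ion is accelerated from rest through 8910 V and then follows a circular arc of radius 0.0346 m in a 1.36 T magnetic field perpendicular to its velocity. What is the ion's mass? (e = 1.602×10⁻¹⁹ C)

Combine |q|V = ½mv² and r = mv/(|q|B): eliminate v to get m = qB²r²/(2V).
m = (1.602×10⁻¹⁹)(1.36)²(0.0346)²/(2·8910) ≈ 1.99×10⁻²⁶ kg.

m ≈ 1.99×10⁻²⁶ kg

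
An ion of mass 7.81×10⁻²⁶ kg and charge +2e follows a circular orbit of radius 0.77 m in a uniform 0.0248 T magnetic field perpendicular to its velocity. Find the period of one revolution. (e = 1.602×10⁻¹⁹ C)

The cyclotron period depends only on m, q, B: T = 2πm/(|q|B).
T = 2π(7.81×10⁻²⁶)/((3.204×10⁻¹⁹)(0.0248)) ≈ 6.18×10⁻⁵ s.

T ≈ 6.18×10⁻⁵ s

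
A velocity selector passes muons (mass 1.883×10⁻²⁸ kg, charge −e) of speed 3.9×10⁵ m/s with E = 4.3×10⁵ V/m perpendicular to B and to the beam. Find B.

Balance of forces in the selector: qE = qvB ⇒ B = E/v.
B = 4.3×10⁵/3.9×10⁵ = 1.1 T.

B = 1.1 T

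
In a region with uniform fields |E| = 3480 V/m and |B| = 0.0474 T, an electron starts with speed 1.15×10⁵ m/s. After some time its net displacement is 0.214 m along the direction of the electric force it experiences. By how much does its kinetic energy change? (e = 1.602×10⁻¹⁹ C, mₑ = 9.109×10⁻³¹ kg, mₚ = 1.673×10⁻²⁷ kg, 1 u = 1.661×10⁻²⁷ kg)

ΔKE ≈ 1.19×10⁻¹⁶ J

The magnetic force is always ⟂ v and does no work; only the electric force changes KE.
ΔKE = F_E · d = |q|E d = (1.602×10⁻¹⁹)(3480)(0.214) ≈ 1.19×10⁻¹⁶ J.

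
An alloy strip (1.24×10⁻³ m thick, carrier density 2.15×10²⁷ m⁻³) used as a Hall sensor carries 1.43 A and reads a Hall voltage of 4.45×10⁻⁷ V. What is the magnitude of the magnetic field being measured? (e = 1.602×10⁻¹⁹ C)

From V_H = IB/(n e t), B = V_H n e t / I.
B = (4.45×10⁻⁷)(2.15×10²⁷)(1.602×10⁻¹⁹)(1.24×10⁻³)/1.43 ≈ 0.133 T.

B ≈ 0.133 T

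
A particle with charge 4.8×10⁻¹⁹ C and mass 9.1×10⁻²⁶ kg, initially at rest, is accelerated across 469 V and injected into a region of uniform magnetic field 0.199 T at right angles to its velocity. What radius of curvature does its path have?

r ≈ 0.0670 m

Acceleration: |q|V = ½mv² ⇒ v = √(2|q|V/m) = √(2·4.8×10⁻¹⁹·469/9.1×10⁻²⁶) ≈ 7.034×10⁴ m/s.
In the field: r = mv/(|q|B) = (9.1×10⁻²⁶)(7.034×10⁴)/((4.8×10⁻¹⁹)(0.199)) ≈ 0.0670 m.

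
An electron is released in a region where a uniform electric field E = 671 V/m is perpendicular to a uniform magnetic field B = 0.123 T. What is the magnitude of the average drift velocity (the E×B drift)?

v_d ≈ 5460 m/s

In crossed fields the guiding centre drifts at v_d = |E×B|/B² = E/B, independent of charge and mass.
v_d = 671/0.123 = 5460 m/s.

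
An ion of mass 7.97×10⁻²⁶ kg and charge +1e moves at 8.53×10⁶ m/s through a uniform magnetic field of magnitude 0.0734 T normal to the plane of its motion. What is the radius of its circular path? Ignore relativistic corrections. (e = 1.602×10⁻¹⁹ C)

r ≈ 57.8 m

The magnetic force provides the centripetal force: |q|vB = mv²/r.
r = mv/(|q|B) = (7.97×10⁻²⁶)(8.53×10⁶)/((1.602×10⁻¹⁹)(0.0734)) ≈ 57.8 m.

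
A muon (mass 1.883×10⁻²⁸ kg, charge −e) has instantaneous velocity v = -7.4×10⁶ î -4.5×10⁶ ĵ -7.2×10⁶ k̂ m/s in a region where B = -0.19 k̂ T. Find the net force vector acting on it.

v×B = (8.55×10⁵, -1.41×10⁶, 0) N/C.
F = q v×B = (−1.602×10⁻¹⁹ C)·(8.55×10⁵, -1.41×10⁶, 0) = (-1.37×10⁻¹³, 2.25×10⁻¹³, 0) N.

F ≈ (-1.37×10⁻¹³, 2.25×10⁻¹³, 0) N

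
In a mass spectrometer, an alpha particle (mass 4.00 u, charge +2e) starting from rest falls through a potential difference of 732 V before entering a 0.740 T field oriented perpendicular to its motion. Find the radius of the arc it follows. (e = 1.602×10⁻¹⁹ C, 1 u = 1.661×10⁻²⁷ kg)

r ≈ 7.45×10⁻³ m

Acceleration: |q|V = ½mv² ⇒ v = √(2|q|V/m) = √(2·3.204×10⁻¹⁹·732/6.644×10⁻²⁷) ≈ 2.657×10⁵ m/s.
In the field: r = mv/(|q|B) = (6.644×10⁻²⁷)(2.657×10⁵)/((3.204×10⁻¹⁹)(0.740)) ≈ 7.45×10⁻³ m.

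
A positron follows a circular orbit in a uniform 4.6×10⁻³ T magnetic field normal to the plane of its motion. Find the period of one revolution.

T ≈ 7.8×10⁻⁹ s

The cyclotron period depends only on m, q, B: T = 2πm/(|q|B).
T = 2π(9.109×10⁻³¹)/((1.602×10⁻¹⁹)(4.6×10⁻³)) ≈ 7.8×10⁻⁹ s.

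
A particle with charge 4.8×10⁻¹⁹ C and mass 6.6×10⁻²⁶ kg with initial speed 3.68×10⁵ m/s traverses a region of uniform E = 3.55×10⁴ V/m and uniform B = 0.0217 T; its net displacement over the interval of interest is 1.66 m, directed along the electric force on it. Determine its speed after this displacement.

v_f ≈ 9.96×10⁵ m/s

B does no work; ΔKE = |q|E d.
½mv_f² = ½mv₀² + |q|Ed = ½(6.6×10⁻²⁶)(3.68×10⁵)² + (4.8×10⁻¹⁹)(3.55×10⁴)(1.66) ≈ 4.469×10⁻¹⁵ J + 2.829×10⁻¹⁴ J ≈ 3.276×10⁻¹⁴ J.
v_f = √(2·3.276×10⁻¹⁴/6.6×10⁻²⁶) ≈ 9.96×10⁵ m/s.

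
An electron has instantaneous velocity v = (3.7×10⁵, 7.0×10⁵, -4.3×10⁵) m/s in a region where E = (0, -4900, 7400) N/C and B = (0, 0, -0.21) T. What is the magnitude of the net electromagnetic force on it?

v×B = (-1.47×10⁵, 7.77×10⁴, 0) N/C.
E + v×B = (-1.47×10⁵, 7.28×10⁴, 7400) N/C.
F = q(E + v×B) = (−1.602×10⁻¹⁹ C)·(-1.47×10⁵, 7.28×10⁴, 7400) = (2.35×10⁻¹⁴, -1.17×10⁻¹⁴, -1.19×10⁻¹⁵) N.
|F| = 2.63×10⁻¹⁴ N.

|F| ≈ 2.63×10⁻¹⁴ N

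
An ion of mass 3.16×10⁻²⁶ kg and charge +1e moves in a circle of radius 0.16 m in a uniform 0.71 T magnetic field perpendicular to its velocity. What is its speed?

v ≈ 5.8×10⁵ m/s

From |q|vB = mv²/r, v = |q|Br/m.
v = (1.602×10⁻¹⁹)(0.71)(0.16)/3.16×10⁻²⁶ ≈ 5.8×10⁵ m/s.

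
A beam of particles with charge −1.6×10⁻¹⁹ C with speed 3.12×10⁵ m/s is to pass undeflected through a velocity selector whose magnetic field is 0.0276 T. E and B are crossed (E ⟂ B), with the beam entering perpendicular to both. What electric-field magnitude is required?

E = 8610 V/m

For straight-line motion qE = qvB, so E = vB.
E = 3.12×10⁵ × 0.0276 = 8610 V/m.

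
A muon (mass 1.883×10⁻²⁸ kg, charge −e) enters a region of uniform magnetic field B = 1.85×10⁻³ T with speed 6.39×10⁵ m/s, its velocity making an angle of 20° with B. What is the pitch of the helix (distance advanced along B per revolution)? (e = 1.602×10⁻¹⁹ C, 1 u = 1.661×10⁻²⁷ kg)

p ≈ 2.40 m

v∥ = v cosθ = 6.39×10⁵·cos20° ≈ 6.005×10⁵ m/s.
T = 2πm/(|q|B) = 2π(1.883×10⁻²⁸)/((1.602×10⁻¹⁹)(1.85×10⁻³)) ≈ 3.992×10⁻⁶ s.
pitch = v∥ T = (6.005×10⁵)(3.992×10⁻⁶) ≈ 2.40 m.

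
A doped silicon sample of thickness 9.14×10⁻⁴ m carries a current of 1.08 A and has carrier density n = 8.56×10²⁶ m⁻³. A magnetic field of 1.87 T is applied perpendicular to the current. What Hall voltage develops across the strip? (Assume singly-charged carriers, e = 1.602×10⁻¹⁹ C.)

V_H = IB/(n e t).
V_H = (1.08)(1.87)/((8.56×10²⁶)(1.602×10⁻¹⁹)(9.14×10⁻⁴)) ≈ 1.61×10⁻⁵ V.

V_H ≈ 1.61×10⁻⁵ V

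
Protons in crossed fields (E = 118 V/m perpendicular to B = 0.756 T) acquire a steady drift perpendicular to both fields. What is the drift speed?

The E×B drift speed is v_d = E/B.
v_d = 118/0.756 = 156 m/s.

v_d ≈ 156 m/s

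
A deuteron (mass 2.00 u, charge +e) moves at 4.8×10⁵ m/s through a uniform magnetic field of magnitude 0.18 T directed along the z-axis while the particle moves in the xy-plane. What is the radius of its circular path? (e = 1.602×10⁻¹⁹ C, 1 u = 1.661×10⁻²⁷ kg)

r ≈ 0.055 m

The magnetic force provides the centripetal force: |q|vB = mv²/r.
r = mv/(|q|B) = (3.322×10⁻²⁷)(4.8×10⁵)/((1.602×10⁻¹⁹)(0.18)) ≈ 0.055 m.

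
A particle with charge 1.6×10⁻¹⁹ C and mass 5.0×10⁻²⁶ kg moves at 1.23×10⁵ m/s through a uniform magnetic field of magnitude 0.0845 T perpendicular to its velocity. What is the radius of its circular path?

The magnetic force provides the centripetal force: |q|vB = mv²/r.
r = mv/(|q|B) = (5.0×10⁻²⁶)(1.23×10⁵)/((1.6×10⁻¹⁹)(0.0845)) ≈ 0.455 m.

r ≈ 0.455 m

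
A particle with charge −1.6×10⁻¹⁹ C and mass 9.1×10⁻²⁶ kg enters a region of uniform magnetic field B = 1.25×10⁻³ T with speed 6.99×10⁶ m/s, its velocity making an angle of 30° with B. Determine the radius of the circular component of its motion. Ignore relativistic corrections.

v⊥ = v sinθ = 6.99×10⁶·sin30° ≈ 3.495×10⁶ m/s.
r = m v⊥/(|q|B) = (9.1×10⁻²⁶)(3.495×10⁶)/((1.6×10⁻¹⁹)(1.25×10⁻³)) ≈ 1590 m.

r ≈ 1590 m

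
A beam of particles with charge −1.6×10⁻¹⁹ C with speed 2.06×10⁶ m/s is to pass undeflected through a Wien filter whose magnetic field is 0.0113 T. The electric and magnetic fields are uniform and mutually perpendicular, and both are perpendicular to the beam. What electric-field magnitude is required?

For straight-line motion qE = qvB, so E = vB.
E = 2.06×10⁶ × 0.0113 = 2.33×10⁴ V/m.

E = 2.33×10⁴ V/m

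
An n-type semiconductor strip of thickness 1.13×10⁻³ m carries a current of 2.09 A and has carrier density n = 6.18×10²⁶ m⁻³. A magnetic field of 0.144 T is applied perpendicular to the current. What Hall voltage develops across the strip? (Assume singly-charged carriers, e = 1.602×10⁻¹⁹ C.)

V_H = IB/(n e t).
V_H = (2.09)(0.144)/((6.18×10²⁶)(1.602×10⁻¹⁹)(1.13×10⁻³)) ≈ 2.69×10⁻⁶ V.

V_H ≈ 2.69×10⁻⁶ V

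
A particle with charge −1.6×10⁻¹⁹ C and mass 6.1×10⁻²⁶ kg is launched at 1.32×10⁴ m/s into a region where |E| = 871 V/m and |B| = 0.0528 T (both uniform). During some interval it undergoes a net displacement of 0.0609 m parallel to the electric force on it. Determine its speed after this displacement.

B does no work; ΔKE = |q|E d.
½mv_f² = ½mv₀² + |q|Ed = ½(6.1×10⁻²⁶)(1.32×10⁴)² + (1.6×10⁻¹⁹)(871)(0.0609) ≈ 5.314×10⁻¹⁸ J + 8.487×10⁻¹⁸ J ≈ 1.380×10⁻¹⁷ J.
v_f = √(2·1.380×10⁻¹⁷/6.1×10⁻²⁶) ≈ 2.13×10⁴ m/s.

v_f ≈ 2.13×10⁴ m/s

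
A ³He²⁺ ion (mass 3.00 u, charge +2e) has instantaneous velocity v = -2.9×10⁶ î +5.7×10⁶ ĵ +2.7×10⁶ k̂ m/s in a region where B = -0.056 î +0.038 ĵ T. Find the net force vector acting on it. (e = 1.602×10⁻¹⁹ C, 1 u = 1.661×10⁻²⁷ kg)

v×B = (-1.03×10⁵, -1.51×10⁵, 2.09×10⁵) N/C.
F = q v×B = (3.204×10⁻¹⁹ C)·(-1.03×10⁵, -1.51×10⁵, 2.09×10⁵) = (-3.29×10⁻¹⁴, -4.84×10⁻¹⁴, 6.70×10⁻¹⁴) N.

F ≈ (-3.29×10⁻¹⁴, -4.84×10⁻¹⁴, 6.70×10⁻¹⁴) N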